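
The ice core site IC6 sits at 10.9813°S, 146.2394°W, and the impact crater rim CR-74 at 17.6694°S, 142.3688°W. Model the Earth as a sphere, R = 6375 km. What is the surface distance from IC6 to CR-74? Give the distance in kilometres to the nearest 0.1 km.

Δφ = -6.6881°,  Δλ = 3.8706°
a = sin²(Δφ/2) + cos φ₁ cos φ₂ sin²(Δλ/2) = 0.004469
c = 2·arcsin(√a) = 0.133806 rad = 7.6665°
d = R·c = 6375 × 0.133806 = 853.0 km

853.0 km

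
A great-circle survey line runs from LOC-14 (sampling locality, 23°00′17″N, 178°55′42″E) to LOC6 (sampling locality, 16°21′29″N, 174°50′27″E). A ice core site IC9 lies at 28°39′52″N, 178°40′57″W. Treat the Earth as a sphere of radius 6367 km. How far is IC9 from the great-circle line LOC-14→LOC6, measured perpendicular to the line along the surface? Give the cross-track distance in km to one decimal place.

LOC-14: φ = +23.00472°, λ = +178.92833°
LOC6: φ = +16.35806°, λ = +174.84083°
IC9: φ = +28.66444°, λ = -178.68250°
δ₁₃ = central angle LOC-14→IC9 = 0.105661 rad  (haversine)
θ₁₃ = bearing LOC-14→IC9 = 20.293°,  θ₁₂ = bearing LOC-14→LOC6 = 210.787°
dₓₜ = R·arcsin(sin δ₁₃ · sin(θ₁₃ − θ₁₂)) = 6367·arcsin(0.10546·sin(-190.494°)) = 122.304 km
|dₓₜ| = 122.304 km

122.3 km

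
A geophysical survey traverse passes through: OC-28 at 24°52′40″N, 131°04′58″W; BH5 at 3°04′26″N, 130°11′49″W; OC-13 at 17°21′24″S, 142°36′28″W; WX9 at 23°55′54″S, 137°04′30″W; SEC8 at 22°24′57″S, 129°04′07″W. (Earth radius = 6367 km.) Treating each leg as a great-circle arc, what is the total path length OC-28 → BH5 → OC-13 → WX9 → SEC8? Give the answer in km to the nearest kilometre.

6836 km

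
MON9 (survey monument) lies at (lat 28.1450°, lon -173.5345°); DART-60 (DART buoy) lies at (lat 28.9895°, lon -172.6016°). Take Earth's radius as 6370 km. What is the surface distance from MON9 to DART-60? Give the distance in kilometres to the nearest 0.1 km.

Δφ = 0.8445°,  Δλ = 0.9329°
a = sin²(Δφ/2) + cos φ₁ cos φ₂ sin²(Δλ/2) = 0.000105
c = 2·arcsin(√a) = 0.020536 rad = 1.1766°
d = R·c = 6370 × 0.020536 = 130.8 km

130.8 km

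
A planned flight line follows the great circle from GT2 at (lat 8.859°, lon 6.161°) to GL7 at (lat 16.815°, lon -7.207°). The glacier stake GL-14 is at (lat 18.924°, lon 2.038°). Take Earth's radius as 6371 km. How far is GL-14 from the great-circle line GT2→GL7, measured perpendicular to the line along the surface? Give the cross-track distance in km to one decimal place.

δ₁₃ = central angle GT2→GL-14 = 0.189007 rad  (haversine)
θ₁₃ = bearing GT2→GL-14 = 338.778°,  θ₁₂ = bearing GT2→GL7 = 302.759°
dₓₜ = R·arcsin(sin δ₁₃ · sin(θ₁₃ − θ₁₂)) = 6371·arcsin(0.18788·sin(36.019°)) = 705.339 km
|dₓₜ| = 705.339 km

705.3 km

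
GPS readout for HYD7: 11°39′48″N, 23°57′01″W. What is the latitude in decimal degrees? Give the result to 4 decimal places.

11.6633°N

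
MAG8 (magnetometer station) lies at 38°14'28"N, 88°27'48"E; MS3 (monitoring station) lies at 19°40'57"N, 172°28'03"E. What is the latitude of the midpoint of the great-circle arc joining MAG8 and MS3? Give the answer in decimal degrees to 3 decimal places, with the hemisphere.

36.586°N

MAG8: φ = +38.24111°, λ = +88.46333°
MS3: φ = +19.68250°, λ = +172.46750°
Bx = cos φ₂ cos Δλ = 0.098353,  By = cos φ₂ sin Δλ = 0.936423
φₘ = atan2(sin φ₁ + sin φ₂, √((cos φ₁ + Bx)² + By²)) = 36.58620°
λₘ = λ₁ + atan2(By, cos φ₁ + Bx) = 135.12039°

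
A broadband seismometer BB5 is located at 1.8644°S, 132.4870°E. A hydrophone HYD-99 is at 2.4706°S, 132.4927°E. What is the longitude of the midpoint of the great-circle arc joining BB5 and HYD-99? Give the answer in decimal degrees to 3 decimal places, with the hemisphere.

Bx = cos φ₂ cos Δλ = 0.999070,  By = cos φ₂ sin Δλ = 0.000099
φₘ = atan2(sin φ₁ + sin φ₂, √((cos φ₁ + Bx)² + By²)) = -2.16750°
λₘ = λ₁ + atan2(By, cos φ₁ + Bx) = 132.48985°

132.490°E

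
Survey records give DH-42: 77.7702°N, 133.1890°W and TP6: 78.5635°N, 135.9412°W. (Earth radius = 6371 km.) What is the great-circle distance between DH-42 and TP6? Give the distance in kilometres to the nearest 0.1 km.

108.2 km

Δφ = 0.7933°,  Δλ = -2.7522°
a = sin²(Δφ/2) + cos φ₁ cos φ₂ sin²(Δλ/2) = 0.000072
c = 2·arcsin(√a) = 0.016988 rad = 0.9734°
d = R·c = 6371 × 0.016988 = 108.2 km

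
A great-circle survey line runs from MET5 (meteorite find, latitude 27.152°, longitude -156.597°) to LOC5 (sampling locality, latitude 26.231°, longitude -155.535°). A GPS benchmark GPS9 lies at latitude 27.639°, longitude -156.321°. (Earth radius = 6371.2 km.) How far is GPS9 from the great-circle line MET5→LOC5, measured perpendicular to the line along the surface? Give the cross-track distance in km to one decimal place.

57.9 km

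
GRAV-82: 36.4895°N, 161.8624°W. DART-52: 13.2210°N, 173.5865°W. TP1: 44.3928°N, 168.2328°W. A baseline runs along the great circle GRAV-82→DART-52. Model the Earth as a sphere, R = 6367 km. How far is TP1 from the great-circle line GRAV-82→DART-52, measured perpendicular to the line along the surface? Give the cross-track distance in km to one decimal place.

δ₁₃ = central angle GRAV-82→TP1 = 0.161704 rad  (haversine)
θ₁₃ = bearing GRAV-82→TP1 = 330.498°,  θ₁₂ = bearing GRAV-82→DART-52 = 207.318°
dₓₜ = R·arcsin(sin δ₁₃ · sin(θ₁₃ − θ₁₂)) = 6367·arcsin(0.16100·sin(123.180°)) = 860.568 km
|dₓₜ| = 860.568 km

860.6 km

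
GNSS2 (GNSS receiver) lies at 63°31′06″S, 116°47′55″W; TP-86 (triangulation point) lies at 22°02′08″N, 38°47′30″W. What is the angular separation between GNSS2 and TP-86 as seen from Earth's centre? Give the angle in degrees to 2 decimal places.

104.47°

GNSS2: φ = -63.51833°, λ = -116.79861°
TP-86: φ = +22.03556°, λ = -38.79167°
Δφ = 85.5539°,  Δλ = 78.0069°
a = sin²(Δφ/2) + cos φ₁ cos φ₂ sin²(Δλ/2) = 0.624964
c = 2·arcsin(√a) = 1.823402 rad = 104.4732°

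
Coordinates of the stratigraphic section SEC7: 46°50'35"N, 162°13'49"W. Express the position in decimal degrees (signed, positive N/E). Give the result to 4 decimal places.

lat: 46.8431° N → +46.8431°
lon: 162.2303° W → -162.2303°

+46.8431°, -162.2303°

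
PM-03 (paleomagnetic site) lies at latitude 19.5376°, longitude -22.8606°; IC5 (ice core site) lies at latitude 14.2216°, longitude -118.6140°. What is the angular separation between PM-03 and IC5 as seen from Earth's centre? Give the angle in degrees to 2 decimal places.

90.54°

Δφ = -5.3160°,  Δλ = -95.7534°
a = sin²(Δφ/2) + cos φ₁ cos φ₂ sin²(Δλ/2) = 0.504710
c = 2·arcsin(√a) = 1.580217 rad = 90.5398°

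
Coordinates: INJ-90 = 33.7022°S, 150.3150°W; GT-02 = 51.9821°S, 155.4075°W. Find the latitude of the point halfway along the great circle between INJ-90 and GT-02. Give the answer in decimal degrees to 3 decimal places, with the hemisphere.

42.870°S

Bx = cos φ₂ cos Δλ = 0.613476,  By = cos φ₂ sin Δλ = -0.054670
φₘ = atan2(sin φ₁ + sin φ₂, √((cos φ₁ + Bx)² + By²)) = -42.86974°
λₘ = λ₁ + atan2(By, cos φ₁ + Bx) = -152.48109°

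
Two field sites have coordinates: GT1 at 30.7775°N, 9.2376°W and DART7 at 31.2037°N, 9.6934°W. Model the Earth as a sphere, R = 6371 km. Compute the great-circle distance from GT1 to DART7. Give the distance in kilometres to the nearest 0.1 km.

Δφ = 0.4262°,  Δλ = -0.4558°
a = sin²(Δφ/2) + cos φ₁ cos φ₂ sin²(Δλ/2) = 0.000025
c = 2·arcsin(√a) = 0.010092 rad = 0.5782°
d = R·c = 6371 × 0.010092 = 64.3 km

64.3 km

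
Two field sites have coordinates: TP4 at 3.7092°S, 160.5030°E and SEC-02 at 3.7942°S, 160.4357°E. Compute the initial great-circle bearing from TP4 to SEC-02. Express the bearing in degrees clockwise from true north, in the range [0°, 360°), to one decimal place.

218.3°

Δλ = -0.0673°
y = sin Δλ · cos φ₂ = -0.001172
x = cos φ₁ sin φ₂ − sin φ₁ cos φ₂ cos Δλ = -0.001484
θ = atan2(y, x) = -141.6911° → 218.3089° (mod 360°)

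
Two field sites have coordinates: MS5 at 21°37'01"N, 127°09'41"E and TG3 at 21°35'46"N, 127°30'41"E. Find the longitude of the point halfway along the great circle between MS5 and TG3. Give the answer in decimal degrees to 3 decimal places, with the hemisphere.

127.336°E

MS5: φ = +21.61694°, λ = +127.16139°
TG3: φ = +21.59611°, λ = +127.51139°
Bx = cos φ₂ cos Δλ = 0.929784,  By = cos φ₂ sin Δλ = 0.005680
φₘ = atan2(sin φ₁ + sin φ₂, √((cos φ₁ + Bx)² + By²)) = 21.60662°
λₘ = λ₁ + atan2(By, cos φ₁ + Bx) = 127.33640°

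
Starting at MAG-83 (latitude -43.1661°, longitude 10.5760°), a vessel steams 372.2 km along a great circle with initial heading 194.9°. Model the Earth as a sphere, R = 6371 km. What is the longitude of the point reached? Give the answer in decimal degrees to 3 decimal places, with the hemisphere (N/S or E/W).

9.329°E

δ = d/R = 372.2/6371 = 0.058421 rad
φ₂ = arcsin(sin φ₁ cos δ + cos φ₁ sin δ cos θ)
   = arcsin(-0.68412·0.99829 + 0.72937·0.05839·-0.96638) = -46.39429°
λ₂ = λ₁ + atan2(sin θ sin δ cos φ₁, cos δ − sin φ₁ sin φ₂) = 9.32867°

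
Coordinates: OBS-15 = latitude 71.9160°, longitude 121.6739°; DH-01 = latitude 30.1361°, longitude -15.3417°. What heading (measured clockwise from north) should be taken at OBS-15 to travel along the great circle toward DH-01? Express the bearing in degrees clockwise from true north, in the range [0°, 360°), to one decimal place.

Δλ = -137.0156°
y = sin Δλ · cos φ₂ = -0.589644
x = cos φ₁ sin φ₂ − sin φ₁ cos φ₂ cos Δλ = 0.757253
θ = atan2(y, x) = -37.9065° → 322.0935° (mod 360°)

322.1°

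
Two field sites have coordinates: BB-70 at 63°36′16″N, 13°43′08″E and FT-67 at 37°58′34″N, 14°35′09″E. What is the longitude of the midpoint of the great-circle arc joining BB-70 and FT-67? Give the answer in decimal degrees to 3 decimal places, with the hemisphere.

BB-70: φ = +63.60444°, λ = +13.71889°
FT-67: φ = +37.97611°, λ = +14.58583°
Bx = cos φ₂ cos Δλ = 0.788177,  By = cos φ₂ sin Δλ = 0.011927
φₘ = atan2(sin φ₁ + sin φ₂, √((cos φ₁ + Bx)² + By²)) = 50.79102°
λₘ = λ₁ + atan2(By, cos φ₁ + Bx) = 14.27321°

14.273°E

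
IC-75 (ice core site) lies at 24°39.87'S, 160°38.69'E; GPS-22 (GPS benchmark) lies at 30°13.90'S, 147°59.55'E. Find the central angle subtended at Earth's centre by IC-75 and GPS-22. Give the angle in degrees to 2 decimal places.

IC-75: φ = -24.66450°, λ = +160.64483°
GPS-22: φ = -30.23167°, λ = +147.99250°
Δφ = -5.5672°,  Δλ = -12.6523°
a = sin²(Δφ/2) + cos φ₁ cos φ₂ sin²(Δλ/2) = 0.011892
c = 2·arcsin(√a) = 0.218531 rad = 12.5209°

12.52°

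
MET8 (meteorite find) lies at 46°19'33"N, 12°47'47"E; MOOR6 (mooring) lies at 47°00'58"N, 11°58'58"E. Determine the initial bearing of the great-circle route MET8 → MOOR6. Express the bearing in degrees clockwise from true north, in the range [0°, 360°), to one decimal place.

321.3°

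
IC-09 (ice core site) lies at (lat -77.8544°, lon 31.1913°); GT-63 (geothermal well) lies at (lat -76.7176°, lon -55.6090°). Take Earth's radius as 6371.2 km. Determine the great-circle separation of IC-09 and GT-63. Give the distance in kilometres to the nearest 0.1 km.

Δφ = 1.1368°,  Δλ = -86.8003°
a = sin²(Δφ/2) + cos φ₁ cos φ₂ sin²(Δλ/2) = 0.022919
c = 2·arcsin(√a) = 0.303948 rad = 17.4149°
d = R·c = 6371.2 × 0.303948 = 1936.5 km

1936.5 km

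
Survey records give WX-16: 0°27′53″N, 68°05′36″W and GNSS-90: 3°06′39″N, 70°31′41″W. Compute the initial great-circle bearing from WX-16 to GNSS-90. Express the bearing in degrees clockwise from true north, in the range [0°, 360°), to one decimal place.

317.4°

WX-16: φ = +0.46472°, λ = -68.09333°
GNSS-90: φ = +3.11083°, λ = -70.52806°
Δλ = -2.4347°
y = sin Δλ · cos φ₂ = -0.042419
x = cos φ₁ sin φ₂ − sin φ₁ cos φ₂ cos Δλ = 0.046174
θ = atan2(y, x) = -42.5725° → 317.4275° (mod 360°)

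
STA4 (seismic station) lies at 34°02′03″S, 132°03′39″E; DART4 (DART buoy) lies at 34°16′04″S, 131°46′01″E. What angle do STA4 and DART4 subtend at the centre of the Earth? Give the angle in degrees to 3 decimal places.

0.337°

STA4: φ = -34.03417°, λ = +132.06083°
DART4: φ = -34.26778°, λ = +131.76694°
Δφ = -0.2336°,  Δλ = -0.2939°
a = sin²(Δφ/2) + cos φ₁ cos φ₂ sin²(Δλ/2) = 0.000009
c = 2·arcsin(√a) = 0.005886 rad = 0.3372°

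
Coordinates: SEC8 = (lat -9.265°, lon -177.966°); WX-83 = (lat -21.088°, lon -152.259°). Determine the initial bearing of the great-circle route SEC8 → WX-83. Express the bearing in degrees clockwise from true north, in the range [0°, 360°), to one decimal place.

Δλ = 25.7070°
y = sin Δλ · cos φ₂ = 0.404719
x = cos φ₁ sin φ₂ − sin φ₁ cos φ₂ cos Δλ = -0.219757
θ = atan2(y, x) = 118.5014° → 118.5014° (mod 360°)

118.5°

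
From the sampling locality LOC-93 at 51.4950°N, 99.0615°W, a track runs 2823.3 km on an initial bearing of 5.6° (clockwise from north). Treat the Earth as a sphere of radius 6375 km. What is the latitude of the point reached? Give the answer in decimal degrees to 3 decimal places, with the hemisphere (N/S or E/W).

δ = d/R = 2823.3/6375 = 0.442871 rad
φ₂ = arcsin(sin φ₁ cos δ + cos φ₁ sin δ cos θ)
   = arcsin(0.78255·0.90353 + 0.62258·0.42853·0.99523) = 76.55223°
λ₂ = λ₁ + atan2(sin θ sin δ cos φ₁, cos δ − sin φ₁ sin φ₂) = -88.70249°

76.552°N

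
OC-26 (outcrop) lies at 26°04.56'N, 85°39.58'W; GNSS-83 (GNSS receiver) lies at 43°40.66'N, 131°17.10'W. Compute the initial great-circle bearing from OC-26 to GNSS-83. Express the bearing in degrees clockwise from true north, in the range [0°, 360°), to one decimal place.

307.6°

OC-26: φ = +26.07600°, λ = -85.65967°
GNSS-83: φ = +43.67767°, λ = -131.28500°
Δλ = -45.6253°
y = sin Δλ · cos φ₂ = -0.516956
x = cos φ₁ sin φ₂ − sin φ₁ cos φ₂ cos Δλ = 0.397977
θ = atan2(y, x) = -52.4092° → 307.5908° (mod 360°)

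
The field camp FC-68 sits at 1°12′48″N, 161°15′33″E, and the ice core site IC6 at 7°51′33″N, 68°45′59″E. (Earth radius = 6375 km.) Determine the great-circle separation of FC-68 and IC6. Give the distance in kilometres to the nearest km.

FC-68: φ = +1.21333°, λ = +161.25917°
IC6: φ = +7.85917°, λ = +68.76639°
Δφ = 6.6458°,  Δλ = -92.4928°
a = sin²(Δφ/2) + cos φ₁ cos φ₂ sin²(Δλ/2) = 0.520090
c = 2·arcsin(√a) = 1.610987 rad = 92.3028°
d = R·c = 6375 × 1.610987 = 10270.0 km

10270 km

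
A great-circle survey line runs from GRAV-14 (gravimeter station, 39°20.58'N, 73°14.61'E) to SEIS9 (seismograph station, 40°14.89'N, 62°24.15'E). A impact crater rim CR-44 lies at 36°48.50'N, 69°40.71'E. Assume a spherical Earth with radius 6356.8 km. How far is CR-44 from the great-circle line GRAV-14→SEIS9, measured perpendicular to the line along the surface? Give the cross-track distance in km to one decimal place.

GRAV-14: φ = +39.34300°, λ = +73.24350°
SEIS9: φ = +40.24817°, λ = +62.40250°
CR-44: φ = +36.80833°, λ = +69.67850°
δ₁₃ = central angle GRAV-14→CR-44 = 0.065990 rad  (haversine)
θ₁₃ = bearing GRAV-14→CR-44 = 229.023°,  θ₁₂ = bearing GRAV-14→SEIS9 = 279.659°
dₓₜ = R·arcsin(sin δ₁₃ · sin(θ₁₃ − θ₁₂)) = 6356.8·arcsin(0.06594·sin(-50.636°)) = -324.222 km
|dₓₜ| = 324.222 km

324.2 km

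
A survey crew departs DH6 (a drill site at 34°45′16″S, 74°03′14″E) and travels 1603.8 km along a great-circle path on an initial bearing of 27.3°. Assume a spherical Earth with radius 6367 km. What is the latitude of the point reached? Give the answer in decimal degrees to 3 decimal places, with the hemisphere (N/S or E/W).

21.722°S

DH6: φ = -34.75444°, λ = +74.05389°
δ = d/R = 1603.8/6367 = 0.251893 rad
φ₂ = arcsin(sin φ₁ cos δ + cos φ₁ sin δ cos θ)
   = arcsin(-0.57006·0.96844 + 0.82160·0.24924·0.88862) = -21.72210°
λ₂ = λ₁ + atan2(sin θ sin δ cos φ₁, cos δ − sin φ₁ sin φ₂) = 81.12207°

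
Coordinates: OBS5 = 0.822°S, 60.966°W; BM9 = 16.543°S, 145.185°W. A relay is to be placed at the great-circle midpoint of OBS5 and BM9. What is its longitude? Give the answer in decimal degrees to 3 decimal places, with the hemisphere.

Bx = cos φ₂ cos Δλ = 0.096557,  By = cos φ₂ sin Δλ = -0.953731
φₘ = atan2(sin φ₁ + sin φ₂, √((cos φ₁ + Bx)² + By²)) = -11.62951°
λₘ = λ₁ + atan2(By, cos φ₁ + Bx) = -101.98380°

101.984°W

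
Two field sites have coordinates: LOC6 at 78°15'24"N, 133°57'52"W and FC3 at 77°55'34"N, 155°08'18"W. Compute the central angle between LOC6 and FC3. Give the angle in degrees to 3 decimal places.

LOC6: φ = +78.25667°, λ = -133.96444°
FC3: φ = +77.92611°, λ = -155.13833°
Δφ = -0.3306°,  Δλ = -21.1739°
a = sin²(Δφ/2) + cos φ₁ cos φ₂ sin²(Δλ/2) = 0.001445
c = 2·arcsin(√a) = 0.076055 rad = 4.3576°

4.358°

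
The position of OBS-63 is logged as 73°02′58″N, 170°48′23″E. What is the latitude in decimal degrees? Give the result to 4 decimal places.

73° + 2′/60 + 58″/3600 = 73 + 0.03333 + 0.01611 = 73.0494°

73.0494°N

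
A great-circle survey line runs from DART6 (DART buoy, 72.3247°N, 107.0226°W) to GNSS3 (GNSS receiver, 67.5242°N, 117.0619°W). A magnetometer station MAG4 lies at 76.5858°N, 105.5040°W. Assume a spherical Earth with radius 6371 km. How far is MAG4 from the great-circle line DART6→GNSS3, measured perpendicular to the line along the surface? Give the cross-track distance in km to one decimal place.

277.9 km

δ₁₃ = central angle DART6→MAG4 = 0.074702 rad  (haversine)
θ₁₃ = bearing DART6→MAG4 = 4.725°,  θ₁₂ = bearing DART6→GNSS3 = 220.471°
dₓₜ = R·arcsin(sin δ₁₃ · sin(θ₁₃ − θ₁₂)) = 6371·arcsin(0.07463·sin(-215.746°)) = 277.861 km
|dₓₜ| = 277.861 km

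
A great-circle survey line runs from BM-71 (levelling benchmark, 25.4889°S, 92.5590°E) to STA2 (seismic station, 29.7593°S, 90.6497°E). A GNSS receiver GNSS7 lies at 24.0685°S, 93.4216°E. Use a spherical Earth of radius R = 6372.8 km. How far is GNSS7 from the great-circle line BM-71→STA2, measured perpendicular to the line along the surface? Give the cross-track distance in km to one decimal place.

24.7 km

δ₁₃ = central angle BM-71→GNSS7 = 0.028309 rad  (haversine)
θ₁₃ = bearing BM-71→GNSS7 = 29.053°,  θ₁₂ = bearing BM-71→STA2 = 201.174°
dₓₜ = R·arcsin(sin δ₁₃ · sin(θ₁₃ − θ₁₂)) = 6372.8·arcsin(0.02831·sin(-172.120°)) = -24.730 km
|dₓₜ| = 24.730 km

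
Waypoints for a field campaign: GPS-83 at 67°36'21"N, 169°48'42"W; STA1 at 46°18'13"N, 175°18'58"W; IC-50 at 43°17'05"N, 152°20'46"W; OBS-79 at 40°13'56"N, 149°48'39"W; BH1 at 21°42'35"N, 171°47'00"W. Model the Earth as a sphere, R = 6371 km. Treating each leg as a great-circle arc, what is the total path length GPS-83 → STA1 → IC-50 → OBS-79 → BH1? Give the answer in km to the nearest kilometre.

GPS-83: φ = +67.60583°, λ = -169.81167°
STA1: φ = +46.30361°, λ = -175.31611°
IC-50: φ = +43.28472°, λ = -152.34611°
OBS-79: φ = +40.23222°, λ = -149.81083°
BH1: φ = +21.70972°, λ = -171.78333°
GPS-83→STA1: c = 0.375120 rad, d = 2389.89 km
STA1→IC-50: c = 0.288270 rad, d = 1836.57 km
IC-50→OBS-79: c = 0.062665 rad, d = 399.24 km
OBS-79→BH1: c = 0.458586 rad, d = 2921.65 km
Total = 2389.89 + 1836.57 + 399.24 + 2921.65 = 7547.36 km

7547 km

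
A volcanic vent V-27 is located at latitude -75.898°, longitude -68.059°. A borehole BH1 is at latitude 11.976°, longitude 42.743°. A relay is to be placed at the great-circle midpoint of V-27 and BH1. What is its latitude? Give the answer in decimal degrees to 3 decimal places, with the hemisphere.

Bx = cos φ₂ cos Δλ = -0.347410,  By = cos φ₂ sin Δλ = 0.914467
φₘ = atan2(sin φ₁ + sin φ₂, √((cos φ₁ + Bx)² + By²)) = -39.63674°
λₘ = λ₁ + atan2(By, cos φ₁ + Bx) = 28.41444°

39.637°S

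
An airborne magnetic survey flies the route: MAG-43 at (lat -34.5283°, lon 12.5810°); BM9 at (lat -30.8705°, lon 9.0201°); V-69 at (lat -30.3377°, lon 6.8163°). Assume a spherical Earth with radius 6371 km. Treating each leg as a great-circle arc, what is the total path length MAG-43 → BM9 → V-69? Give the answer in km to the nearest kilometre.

MAG-43→BM9: c = 0.082514 rad, d = 525.70 km
BM9→V-69: c = 0.034386 rad, d = 219.08 km
Total = 525.70 + 219.08 = 744.77 km

745 km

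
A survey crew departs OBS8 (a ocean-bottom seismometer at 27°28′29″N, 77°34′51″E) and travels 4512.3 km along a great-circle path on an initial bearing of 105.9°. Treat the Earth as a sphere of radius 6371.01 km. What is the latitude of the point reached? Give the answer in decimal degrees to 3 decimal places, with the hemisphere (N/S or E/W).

OBS8: φ = +27.47472°, λ = +77.58083°
δ = d/R = 4512.3/6371.01 = 0.708255 rad
φ₂ = arcsin(sin φ₁ cos δ + cos φ₁ sin δ cos θ)
   = arcsin(0.46136·0.75950 + 0.88721·0.65051·-0.27396) = 11.08627°
λ₂ = λ₁ + atan2(sin θ sin δ cos φ₁, cos δ − sin φ₁ sin φ₂) = 117.18788°

11.086°N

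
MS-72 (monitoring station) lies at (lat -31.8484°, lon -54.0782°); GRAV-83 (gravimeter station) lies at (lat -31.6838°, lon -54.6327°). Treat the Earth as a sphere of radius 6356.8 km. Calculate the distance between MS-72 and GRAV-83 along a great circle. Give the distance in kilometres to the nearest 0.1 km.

55.4 km

Δφ = 0.1646°,  Δλ = -0.5545°
a = sin²(Δφ/2) + cos φ₁ cos φ₂ sin²(Δλ/2) = 0.000019
c = 2·arcsin(√a) = 0.008715 rad = 0.4993°
d = R·c = 6356.8 × 0.008715 = 55.4 km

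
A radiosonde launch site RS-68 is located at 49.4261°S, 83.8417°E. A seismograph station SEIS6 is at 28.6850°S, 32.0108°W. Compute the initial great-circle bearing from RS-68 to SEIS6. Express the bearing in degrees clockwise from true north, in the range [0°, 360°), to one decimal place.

232.6°

Δλ = -115.8525°
y = sin Δλ · cos φ₂ = -0.789474
x = cos φ₁ sin φ₂ − sin φ₁ cos φ₂ cos Δλ = -0.602766
θ = atan2(y, x) = -127.3619° → 232.6381° (mod 360°)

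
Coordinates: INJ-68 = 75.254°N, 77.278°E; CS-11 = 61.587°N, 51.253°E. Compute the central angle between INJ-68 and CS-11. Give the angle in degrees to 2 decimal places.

Δφ = -13.6670°,  Δλ = -26.0250°
a = sin²(Δφ/2) + cos φ₁ cos φ₂ sin²(Δλ/2) = 0.020298
c = 2·arcsin(√a) = 0.285912 rad = 16.3816°

16.38°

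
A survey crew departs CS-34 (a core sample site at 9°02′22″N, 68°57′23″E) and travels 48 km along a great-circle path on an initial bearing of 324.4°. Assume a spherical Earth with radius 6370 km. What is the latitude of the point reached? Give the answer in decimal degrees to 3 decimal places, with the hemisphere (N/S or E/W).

9.390°N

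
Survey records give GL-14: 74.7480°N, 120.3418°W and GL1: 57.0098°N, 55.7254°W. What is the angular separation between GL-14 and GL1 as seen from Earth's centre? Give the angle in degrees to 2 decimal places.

29.47°

Δφ = -17.7382°,  Δλ = 64.6164°
a = sin²(Δφ/2) + cos φ₁ cos φ₂ sin²(Δλ/2) = 0.064688
c = 2·arcsin(√a) = 0.514328 rad = 29.4688°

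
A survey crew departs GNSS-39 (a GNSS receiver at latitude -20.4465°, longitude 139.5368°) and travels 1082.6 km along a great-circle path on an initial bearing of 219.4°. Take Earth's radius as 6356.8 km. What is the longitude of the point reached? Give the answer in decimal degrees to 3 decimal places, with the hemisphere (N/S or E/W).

132.549°E

δ = d/R = 1082.6/6356.8 = 0.170306 rad
φ₂ = arcsin(sin φ₁ cos δ + cos φ₁ sin δ cos θ)
   = arcsin(-0.34933·0.98553 + 0.93700·0.16948·-0.77273) = -27.83932°
λ₂ = λ₁ + atan2(sin θ sin δ cos φ₁, cos δ − sin φ₁ sin φ₂) = 132.54906°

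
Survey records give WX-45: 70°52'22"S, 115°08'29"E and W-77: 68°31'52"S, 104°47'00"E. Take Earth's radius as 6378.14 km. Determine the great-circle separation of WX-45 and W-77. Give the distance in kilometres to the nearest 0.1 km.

476.5 km

WX-45: φ = -70.87278°, λ = +115.14139°
W-77: φ = -68.53111°, λ = +104.78333°
Δφ = 2.3417°,  Δλ = -10.3581°
a = sin²(Δφ/2) + cos φ₁ cos φ₂ sin²(Δλ/2) = 0.001395
c = 2·arcsin(√a) = 0.074709 rad = 4.2805°
d = R·c = 6378.14 × 0.074709 = 476.5 km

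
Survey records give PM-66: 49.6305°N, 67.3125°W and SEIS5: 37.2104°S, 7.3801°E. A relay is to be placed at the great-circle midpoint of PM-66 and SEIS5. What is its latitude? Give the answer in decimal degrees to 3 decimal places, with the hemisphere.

7.770°N

Bx = cos φ₂ cos Δλ = 0.210253,  By = cos φ₂ sin Δλ = 0.768166
φₘ = atan2(sin φ₁ + sin φ₂, √((cos φ₁ + Bx)² + By²)) = 7.77019°
λₘ = λ₁ + atan2(By, cos φ₁ + Bx) = -25.47339°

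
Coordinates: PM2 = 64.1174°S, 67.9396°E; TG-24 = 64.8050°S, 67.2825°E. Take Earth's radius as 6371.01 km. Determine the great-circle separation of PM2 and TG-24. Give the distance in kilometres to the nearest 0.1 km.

82.7 km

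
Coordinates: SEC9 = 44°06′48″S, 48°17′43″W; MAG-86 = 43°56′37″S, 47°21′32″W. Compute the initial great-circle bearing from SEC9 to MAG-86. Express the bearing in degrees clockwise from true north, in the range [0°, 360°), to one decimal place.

SEC9: φ = -44.11333°, λ = -48.29528°
MAG-86: φ = -43.94361°, λ = -47.35889°
Δλ = 0.9364°
y = sin Δλ · cos φ₂ = 0.011767
x = cos φ₁ sin φ₂ − sin φ₁ cos φ₂ cos Δλ = 0.002895
θ = atan2(y, x) = 76.1768° → 76.1768° (mod 360°)

76.2°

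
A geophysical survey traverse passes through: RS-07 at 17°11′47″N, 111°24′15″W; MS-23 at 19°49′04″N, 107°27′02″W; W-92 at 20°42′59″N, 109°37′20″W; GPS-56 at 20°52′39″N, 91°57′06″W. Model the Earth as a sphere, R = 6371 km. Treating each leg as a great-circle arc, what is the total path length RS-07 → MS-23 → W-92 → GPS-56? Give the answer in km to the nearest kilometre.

RS-07: φ = +17.19639°, λ = -111.40417°
MS-23: φ = +19.81778°, λ = -107.45056°
W-92: φ = +20.71639°, λ = -109.62222°
GPS-56: φ = +20.87750°, λ = -91.95167°
RS-07→MS-23: c = 0.079836 rad, d = 508.64 km
MS-23→W-92: c = 0.038861 rad, d = 247.58 km
W-92→GPS-56: c = 0.288183 rad, d = 1836.02 km
Total = 508.64 + 247.58 + 1836.02 = 2592.23 km

2592 km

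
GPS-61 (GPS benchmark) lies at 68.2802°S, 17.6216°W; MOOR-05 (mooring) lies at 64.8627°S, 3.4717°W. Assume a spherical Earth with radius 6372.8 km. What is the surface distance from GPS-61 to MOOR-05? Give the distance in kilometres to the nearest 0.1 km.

Δφ = 3.4175°,  Δλ = 14.1499°
a = sin²(Δφ/2) + cos φ₁ cos φ₂ sin²(Δλ/2) = 0.003274
c = 2·arcsin(√a) = 0.114499 rad = 6.5603°
d = R·c = 6372.8 × 0.114499 = 729.7 km

729.7 km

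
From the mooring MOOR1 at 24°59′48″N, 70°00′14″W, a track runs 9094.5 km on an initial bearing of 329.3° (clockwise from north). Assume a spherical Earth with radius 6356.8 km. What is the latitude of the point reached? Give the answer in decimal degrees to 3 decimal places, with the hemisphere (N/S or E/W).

56.170°N

MOOR1: φ = +24.99667°, λ = -70.00389°
δ = d/R = 9094.5/6356.8 = 1.430673 rad
φ₂ = arcsin(sin φ₁ cos δ + cos φ₁ sin δ cos θ)
   = arcsin(0.42257·0.13967 + 0.90633·0.99020·0.85985) = 56.16984°
λ₂ = λ₁ + atan2(sin θ sin δ cos φ₁, cos δ − sin φ₁ sin φ₂) = 175.23278°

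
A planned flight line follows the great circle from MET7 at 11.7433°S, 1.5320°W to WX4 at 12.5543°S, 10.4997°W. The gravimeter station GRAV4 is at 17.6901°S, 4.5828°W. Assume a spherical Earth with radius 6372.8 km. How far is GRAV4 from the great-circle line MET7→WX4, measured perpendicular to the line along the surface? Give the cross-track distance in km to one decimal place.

δ₁₃ = central angle MET7→GRAV4 = 0.115853 rad  (haversine)
θ₁₃ = bearing MET7→GRAV4 = 206.017°,  θ₁₂ = bearing MET7→WX4 = 263.780°
dₓₜ = R·arcsin(sin δ₁₃ · sin(θ₁₃ − θ₁₂)) = 6372.8·arcsin(0.11559·sin(-57.763°)) = -624.095 km
|dₓₜ| = 624.095 km

624.1 km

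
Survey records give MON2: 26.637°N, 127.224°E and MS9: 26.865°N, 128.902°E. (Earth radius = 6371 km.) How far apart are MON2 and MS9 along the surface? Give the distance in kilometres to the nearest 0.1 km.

168.5 km

Δφ = 0.2280°,  Δλ = 1.6780°
a = sin²(Δφ/2) + cos φ₁ cos φ₂ sin²(Δλ/2) = 0.000175
c = 2·arcsin(√a) = 0.026453 rad = 1.5156°
d = R·c = 6371 × 0.026453 = 168.5 km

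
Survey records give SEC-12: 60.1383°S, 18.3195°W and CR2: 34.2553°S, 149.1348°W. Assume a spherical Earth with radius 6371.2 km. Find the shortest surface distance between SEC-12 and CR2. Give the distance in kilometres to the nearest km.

Δφ = 25.8830°,  Δλ = -130.8153°
a = sin²(Δφ/2) + cos φ₁ cos φ₂ sin²(Δλ/2) = 0.390422
c = 2·arcsin(√a) = 1.349847 rad = 77.3406°
d = R·c = 6371.2 × 1.349847 = 8600.1 km

8600 km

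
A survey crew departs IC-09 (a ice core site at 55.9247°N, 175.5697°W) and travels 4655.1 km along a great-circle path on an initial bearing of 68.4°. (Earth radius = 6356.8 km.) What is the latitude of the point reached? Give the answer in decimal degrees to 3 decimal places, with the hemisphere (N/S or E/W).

48.925°N

δ = d/R = 4655.1/6356.8 = 0.732302 rad
φ₂ = arcsin(sin φ₁ cos δ + cos φ₁ sin δ cos θ)
   = arcsin(0.82830·0.74364 + 0.56028·0.66858·0.36812) = 48.92531°
λ₂ = λ₁ + atan2(sin θ sin δ cos φ₁, cos δ − sin φ₁ sin φ₂) = -104.46561°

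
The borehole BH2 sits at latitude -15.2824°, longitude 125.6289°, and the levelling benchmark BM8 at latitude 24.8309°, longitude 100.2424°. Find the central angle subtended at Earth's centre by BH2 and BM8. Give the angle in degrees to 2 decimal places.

47.14°

Δφ = 40.1133°,  Δλ = -25.3865°
a = sin²(Δφ/2) + cos φ₁ cos φ₂ sin²(Δλ/2) = 0.159883
c = 2·arcsin(√a) = 0.822714 rad = 47.1380°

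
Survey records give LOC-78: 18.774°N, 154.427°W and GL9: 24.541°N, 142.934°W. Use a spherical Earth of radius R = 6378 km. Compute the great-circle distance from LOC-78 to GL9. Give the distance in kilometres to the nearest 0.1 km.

1350.4 km

Δφ = 5.7670°,  Δλ = 11.4930°
a = sin²(Δφ/2) + cos φ₁ cos φ₂ sin²(Δλ/2) = 0.011165
c = 2·arcsin(√a) = 0.211726 rad = 12.1310°
d = R·c = 6378 × 0.211726 = 1350.4 km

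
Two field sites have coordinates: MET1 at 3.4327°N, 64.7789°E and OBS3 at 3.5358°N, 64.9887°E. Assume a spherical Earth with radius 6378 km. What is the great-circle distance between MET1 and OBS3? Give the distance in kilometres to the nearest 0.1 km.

26.0 km

Δφ = 0.1031°,  Δλ = 0.2098°
a = sin²(Δφ/2) + cos φ₁ cos φ₂ sin²(Δλ/2) = 0.000004
c = 2·arcsin(√a) = 0.004074 rad = 0.2334°
d = R·c = 6378 × 0.004074 = 26.0 km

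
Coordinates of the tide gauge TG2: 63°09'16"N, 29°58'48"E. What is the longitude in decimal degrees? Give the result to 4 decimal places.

29° + 58′/60 + 48″/3600 = 29 + 0.96667 + 0.01333 = 29.9800°

29.9800°E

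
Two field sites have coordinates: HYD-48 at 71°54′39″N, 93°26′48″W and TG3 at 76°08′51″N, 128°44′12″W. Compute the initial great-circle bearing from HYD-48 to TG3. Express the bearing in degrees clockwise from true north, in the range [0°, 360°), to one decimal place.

HYD-48: φ = +71.91083°, λ = -93.44667°
TG3: φ = +76.14750°, λ = -128.73667°
Δλ = -35.2900°
y = sin Δλ · cos φ₂ = -0.138318
x = cos φ₁ sin φ₂ − sin φ₁ cos φ₂ cos Δλ = 0.115699
θ = atan2(y, x) = -50.0887° → 309.9113° (mod 360°)

309.9°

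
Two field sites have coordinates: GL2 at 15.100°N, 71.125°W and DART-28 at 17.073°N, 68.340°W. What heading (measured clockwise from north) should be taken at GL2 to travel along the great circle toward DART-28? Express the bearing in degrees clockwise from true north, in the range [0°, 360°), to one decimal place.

Δλ = 2.7850°
y = sin Δλ · cos φ₂ = 0.046447
x = cos φ₁ sin φ₂ − sin φ₁ cos φ₂ cos Δλ = 0.034723
θ = atan2(y, x) = 53.2191° → 53.2191° (mod 360°)

53.2°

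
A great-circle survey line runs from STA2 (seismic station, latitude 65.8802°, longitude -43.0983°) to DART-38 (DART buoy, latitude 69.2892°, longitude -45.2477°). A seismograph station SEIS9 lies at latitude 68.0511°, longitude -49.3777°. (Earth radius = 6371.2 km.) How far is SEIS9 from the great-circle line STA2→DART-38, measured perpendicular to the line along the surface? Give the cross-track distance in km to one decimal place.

199.1 km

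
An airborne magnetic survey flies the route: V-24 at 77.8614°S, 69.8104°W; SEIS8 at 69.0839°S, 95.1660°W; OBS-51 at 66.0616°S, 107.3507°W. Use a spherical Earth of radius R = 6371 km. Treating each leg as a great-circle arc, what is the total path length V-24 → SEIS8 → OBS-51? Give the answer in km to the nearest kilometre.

V-24→SEIS8: c = 0.194953 rad, d = 1242.05 km
SEIS8→OBS-51: c = 0.096517 rad, d = 614.91 km
Total = 1242.05 + 614.91 = 1856.96 km

1857 km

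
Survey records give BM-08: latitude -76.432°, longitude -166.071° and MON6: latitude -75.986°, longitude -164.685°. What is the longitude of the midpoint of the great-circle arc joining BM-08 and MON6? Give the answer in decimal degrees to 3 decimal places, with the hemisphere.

165.367°W

Bx = cos φ₂ cos Δλ = 0.242088,  By = cos φ₂ sin Δλ = 0.005857
φₘ = atan2(sin φ₁ + sin φ₂, √((cos φ₁ + Bx)² + By²)) = -76.20997°
λₘ = λ₁ + atan2(By, cos φ₁ + Bx) = -165.36701°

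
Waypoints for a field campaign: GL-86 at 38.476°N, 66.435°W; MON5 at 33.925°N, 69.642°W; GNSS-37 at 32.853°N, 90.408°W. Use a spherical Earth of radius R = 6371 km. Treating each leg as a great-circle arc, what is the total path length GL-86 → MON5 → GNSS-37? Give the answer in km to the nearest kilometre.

2510 km

GL-86→MON5: c = 0.091358 rad, d = 582.04 km
MON5→GNSS-37: c = 0.302679 rad, d = 1928.37 km
Total = 582.04 + 1928.37 = 2510.41 km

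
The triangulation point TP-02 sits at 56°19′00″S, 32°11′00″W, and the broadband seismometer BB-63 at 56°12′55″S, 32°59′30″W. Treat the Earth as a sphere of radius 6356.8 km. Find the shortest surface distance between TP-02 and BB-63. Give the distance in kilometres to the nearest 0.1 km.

51.1 km

TP-02: φ = -56.31667°, λ = -32.18333°
BB-63: φ = -56.21528°, λ = -32.99167°
Δφ = 0.1014°,  Δλ = -0.8083°
a = sin²(Δφ/2) + cos φ₁ cos φ₂ sin²(Δλ/2) = 0.000016
c = 2·arcsin(√a) = 0.008032 rad = 0.4602°
d = R·c = 6356.8 × 0.008032 = 51.1 km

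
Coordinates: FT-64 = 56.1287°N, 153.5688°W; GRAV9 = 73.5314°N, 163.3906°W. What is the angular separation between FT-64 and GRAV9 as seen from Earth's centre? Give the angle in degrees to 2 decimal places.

Δφ = 17.4027°,  Δλ = -9.8218°
a = sin²(Δφ/2) + cos φ₁ cos φ₂ sin²(Δλ/2) = 0.024045
c = 2·arcsin(√a) = 0.311384 rad = 17.8410°

17.84°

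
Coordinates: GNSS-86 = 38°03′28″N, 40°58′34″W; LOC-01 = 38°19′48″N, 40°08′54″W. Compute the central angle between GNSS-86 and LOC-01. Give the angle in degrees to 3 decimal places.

0.705°

GNSS-86: φ = +38.05778°, λ = -40.97611°
LOC-01: φ = +38.33000°, λ = -40.14833°
Δφ = 0.2722°,  Δλ = 0.8278°
a = sin²(Δφ/2) + cos φ₁ cos φ₂ sin²(Δλ/2) = 0.000038
c = 2·arcsin(√a) = 0.012308 rad = 0.7052°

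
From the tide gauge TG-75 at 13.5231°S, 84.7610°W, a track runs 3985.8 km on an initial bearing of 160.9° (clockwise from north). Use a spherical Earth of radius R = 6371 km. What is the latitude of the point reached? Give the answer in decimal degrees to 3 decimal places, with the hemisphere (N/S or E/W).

δ = d/R = 3985.8/6371 = 0.625616 rad
φ₂ = arcsin(sin φ₁ cos δ + cos φ₁ sin δ cos θ)
   = arcsin(-0.23384·0.81060 + 0.97228·0.58560·-0.94495) = -46.68279°
λ₂ = λ₁ + atan2(sin θ sin δ cos φ₁, cos δ − sin φ₁ sin φ₂) = -68.54191°

46.683°S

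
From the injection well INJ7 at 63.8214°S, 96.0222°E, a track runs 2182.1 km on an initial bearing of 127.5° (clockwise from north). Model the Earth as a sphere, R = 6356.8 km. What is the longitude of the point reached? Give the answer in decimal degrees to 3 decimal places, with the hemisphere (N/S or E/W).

145.090°E

δ = d/R = 2182.1/6356.8 = 0.343270 rad
φ₂ = arcsin(sin φ₁ cos δ + cos φ₁ sin δ cos θ)
   = arcsin(-0.89742·0.94166 + 0.44117·0.33657·-0.60876) = -69.30228°
λ₂ = λ₁ + atan2(sin θ sin δ cos φ₁, cos δ − sin φ₁ sin φ₂) = 145.09014°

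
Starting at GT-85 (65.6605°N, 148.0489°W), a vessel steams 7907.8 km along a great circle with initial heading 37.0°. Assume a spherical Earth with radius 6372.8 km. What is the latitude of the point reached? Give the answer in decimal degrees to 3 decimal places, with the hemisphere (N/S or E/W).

37.343°N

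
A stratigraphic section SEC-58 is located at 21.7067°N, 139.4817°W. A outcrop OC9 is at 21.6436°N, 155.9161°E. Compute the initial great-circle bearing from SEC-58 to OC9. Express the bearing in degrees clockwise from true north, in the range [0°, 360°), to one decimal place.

283.1°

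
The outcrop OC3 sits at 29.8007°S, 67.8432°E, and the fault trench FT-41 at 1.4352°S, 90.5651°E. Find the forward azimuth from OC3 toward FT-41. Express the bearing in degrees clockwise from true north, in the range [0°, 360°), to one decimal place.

41.5°

Δλ = 22.7219°
y = sin Δλ · cos φ₂ = 0.386137
x = cos φ₁ sin φ₂ − sin φ₁ cos φ₂ cos Δλ = 0.436536
θ = atan2(y, x) = 41.4943° → 41.4943° (mod 360°)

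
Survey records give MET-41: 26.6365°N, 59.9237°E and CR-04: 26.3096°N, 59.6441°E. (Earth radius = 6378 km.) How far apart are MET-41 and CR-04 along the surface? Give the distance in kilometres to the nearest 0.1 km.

45.8 km

Δφ = -0.3269°,  Δλ = -0.2796°
a = sin²(Δφ/2) + cos φ₁ cos φ₂ sin²(Δλ/2) = 0.000013
c = 2·arcsin(√a) = 0.007186 rad = 0.4117°
d = R·c = 6378 × 0.007186 = 45.8 km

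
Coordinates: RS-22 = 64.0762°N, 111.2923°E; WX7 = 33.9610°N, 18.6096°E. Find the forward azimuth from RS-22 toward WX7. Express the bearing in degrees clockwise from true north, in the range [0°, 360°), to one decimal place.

Δλ = -92.6827°
y = sin Δλ · cos φ₂ = -0.828509
x = cos φ₁ sin φ₂ − sin φ₁ cos φ₂ cos Δλ = 0.279133
θ = atan2(y, x) = -71.3808° → 288.6192° (mod 360°)

288.6°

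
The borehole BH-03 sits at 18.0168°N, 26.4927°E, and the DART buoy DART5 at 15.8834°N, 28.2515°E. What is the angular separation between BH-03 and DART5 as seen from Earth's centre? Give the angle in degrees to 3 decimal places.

2.717°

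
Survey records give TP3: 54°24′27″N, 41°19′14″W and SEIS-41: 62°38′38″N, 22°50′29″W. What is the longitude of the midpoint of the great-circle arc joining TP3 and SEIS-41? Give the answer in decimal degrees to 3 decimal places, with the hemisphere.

TP3: φ = +54.40750°, λ = -41.32056°
SEIS-41: φ = +62.64389°, λ = -22.84139°
Bx = cos φ₂ cos Δλ = 0.435826,  By = cos φ₂ sin Δλ = 0.145649
φₘ = atan2(sin φ₁ + sin φ₂, √((cos φ₁ + Bx)² + By²)) = 58.85325°
λₘ = λ₁ + atan2(By, cos φ₁ + Bx) = -33.17704°

33.177°W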